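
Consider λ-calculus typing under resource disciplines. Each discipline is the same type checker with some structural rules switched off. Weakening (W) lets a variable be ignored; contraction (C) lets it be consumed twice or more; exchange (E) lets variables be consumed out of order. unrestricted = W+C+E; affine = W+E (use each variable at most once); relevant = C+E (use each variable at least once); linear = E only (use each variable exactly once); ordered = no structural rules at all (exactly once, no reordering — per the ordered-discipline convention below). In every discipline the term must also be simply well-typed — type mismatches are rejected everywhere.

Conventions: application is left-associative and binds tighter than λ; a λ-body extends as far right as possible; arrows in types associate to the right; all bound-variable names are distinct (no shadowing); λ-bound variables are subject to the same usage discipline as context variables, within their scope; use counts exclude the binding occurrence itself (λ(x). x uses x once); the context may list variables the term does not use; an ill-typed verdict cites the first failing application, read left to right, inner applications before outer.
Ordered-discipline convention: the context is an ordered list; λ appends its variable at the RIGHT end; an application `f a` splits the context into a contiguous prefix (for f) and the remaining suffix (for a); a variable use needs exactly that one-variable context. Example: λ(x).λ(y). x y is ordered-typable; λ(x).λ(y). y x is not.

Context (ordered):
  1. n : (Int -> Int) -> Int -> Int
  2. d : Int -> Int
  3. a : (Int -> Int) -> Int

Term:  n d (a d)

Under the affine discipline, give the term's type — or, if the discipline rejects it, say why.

not well-typed under affine — repeated use of d ×2
use counts: n=1; d=2; a=1
uses in reading order: n, d, a, d
typing: well-typed at Int
per-discipline verdicts: ordered ✗; linear ✗; affine ✗; relevant ✓; unrestricted ✓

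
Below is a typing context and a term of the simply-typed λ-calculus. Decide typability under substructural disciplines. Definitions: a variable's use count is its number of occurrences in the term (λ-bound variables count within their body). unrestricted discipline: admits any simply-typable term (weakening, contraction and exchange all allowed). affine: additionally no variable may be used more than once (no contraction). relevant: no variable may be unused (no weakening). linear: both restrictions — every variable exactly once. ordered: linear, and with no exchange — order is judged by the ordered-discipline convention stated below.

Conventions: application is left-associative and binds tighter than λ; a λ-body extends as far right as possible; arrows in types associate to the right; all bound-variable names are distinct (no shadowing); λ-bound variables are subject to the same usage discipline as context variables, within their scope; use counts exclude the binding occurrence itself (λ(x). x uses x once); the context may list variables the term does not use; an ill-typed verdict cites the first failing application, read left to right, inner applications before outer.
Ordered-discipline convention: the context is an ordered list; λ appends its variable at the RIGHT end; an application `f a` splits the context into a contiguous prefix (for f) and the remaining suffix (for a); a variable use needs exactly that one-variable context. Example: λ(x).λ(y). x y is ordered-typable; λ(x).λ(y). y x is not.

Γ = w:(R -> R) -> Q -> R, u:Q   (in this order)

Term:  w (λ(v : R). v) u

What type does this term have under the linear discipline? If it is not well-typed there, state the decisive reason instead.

term : R
usage: w=1; u=1; v (λ-bound)=1
order of uses: w, v, u
typing: well-typed — term : R
per-discipline verdicts: ordered ✓; linear ✓; affine ✓; relevant ✓; unrestricted ✓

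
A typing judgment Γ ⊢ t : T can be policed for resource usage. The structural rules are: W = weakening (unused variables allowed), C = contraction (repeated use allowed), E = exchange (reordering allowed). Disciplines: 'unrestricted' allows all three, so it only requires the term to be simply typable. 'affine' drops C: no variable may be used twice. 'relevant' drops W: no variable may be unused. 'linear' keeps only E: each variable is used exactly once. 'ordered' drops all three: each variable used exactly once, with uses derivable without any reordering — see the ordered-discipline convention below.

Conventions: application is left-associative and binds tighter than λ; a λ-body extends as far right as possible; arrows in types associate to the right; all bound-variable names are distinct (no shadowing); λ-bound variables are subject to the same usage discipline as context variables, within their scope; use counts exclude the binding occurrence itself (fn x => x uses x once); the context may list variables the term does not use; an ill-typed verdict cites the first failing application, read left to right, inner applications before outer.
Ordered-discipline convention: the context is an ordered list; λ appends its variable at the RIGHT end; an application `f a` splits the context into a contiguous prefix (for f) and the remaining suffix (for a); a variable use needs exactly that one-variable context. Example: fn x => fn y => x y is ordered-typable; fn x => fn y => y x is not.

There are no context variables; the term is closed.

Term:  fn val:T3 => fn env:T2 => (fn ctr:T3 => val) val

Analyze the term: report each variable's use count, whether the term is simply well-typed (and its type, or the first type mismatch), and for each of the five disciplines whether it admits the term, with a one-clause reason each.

counts: val [bound] ×2, env [bound] ×0, ctr [bound] ×0
uses in reading order: val, val
typing: the term checks, with type T3 -> T2 -> T3
ordered ✗ (uses contraction: val ×2; needs weakening: env, ctr unused)
linear ✗ (uses contraction: val ×2; needs weakening: env, ctr unused)
affine ✗ (uses contraction: val ×2)
relevant ✗ (needs weakening: env, ctr unused)
unrestricted ✓ (well-typed at T3 -> T2 -> T3; no restrictions here)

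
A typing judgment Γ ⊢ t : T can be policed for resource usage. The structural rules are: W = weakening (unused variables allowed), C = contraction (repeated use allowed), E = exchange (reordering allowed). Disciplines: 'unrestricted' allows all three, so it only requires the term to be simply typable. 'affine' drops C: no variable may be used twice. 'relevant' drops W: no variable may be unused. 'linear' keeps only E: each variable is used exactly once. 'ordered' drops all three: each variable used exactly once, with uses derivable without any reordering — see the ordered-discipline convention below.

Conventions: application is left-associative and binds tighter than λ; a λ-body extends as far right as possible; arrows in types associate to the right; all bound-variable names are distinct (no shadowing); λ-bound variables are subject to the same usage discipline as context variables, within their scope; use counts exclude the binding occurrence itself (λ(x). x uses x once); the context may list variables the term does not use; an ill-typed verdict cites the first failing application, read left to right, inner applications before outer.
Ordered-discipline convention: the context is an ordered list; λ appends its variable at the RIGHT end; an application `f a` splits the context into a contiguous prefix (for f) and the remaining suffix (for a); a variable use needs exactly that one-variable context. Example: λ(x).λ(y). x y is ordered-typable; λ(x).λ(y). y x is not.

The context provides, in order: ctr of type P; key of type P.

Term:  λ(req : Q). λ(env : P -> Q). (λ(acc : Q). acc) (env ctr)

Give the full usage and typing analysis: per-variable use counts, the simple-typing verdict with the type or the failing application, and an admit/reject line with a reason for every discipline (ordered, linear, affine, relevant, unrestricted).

usage: ctr: 1; key: 0; req (bound): 0; env (bound): 1; acc (bound): 1
use order (left to right): acc, env, ctr
typing: the term checks, with type Q -> (P -> Q) -> Q
ordered: ✗, key, req never used (weakening)
linear: ✗, key, req never used (weakening)
affine: ✓, none of ctr, key, req, env, acc used more than once
relevant: ✗, key, req never used (weakening)
unrestricted: ✓, simply typable at Q -> (P -> Q) -> Q; W, C, E all held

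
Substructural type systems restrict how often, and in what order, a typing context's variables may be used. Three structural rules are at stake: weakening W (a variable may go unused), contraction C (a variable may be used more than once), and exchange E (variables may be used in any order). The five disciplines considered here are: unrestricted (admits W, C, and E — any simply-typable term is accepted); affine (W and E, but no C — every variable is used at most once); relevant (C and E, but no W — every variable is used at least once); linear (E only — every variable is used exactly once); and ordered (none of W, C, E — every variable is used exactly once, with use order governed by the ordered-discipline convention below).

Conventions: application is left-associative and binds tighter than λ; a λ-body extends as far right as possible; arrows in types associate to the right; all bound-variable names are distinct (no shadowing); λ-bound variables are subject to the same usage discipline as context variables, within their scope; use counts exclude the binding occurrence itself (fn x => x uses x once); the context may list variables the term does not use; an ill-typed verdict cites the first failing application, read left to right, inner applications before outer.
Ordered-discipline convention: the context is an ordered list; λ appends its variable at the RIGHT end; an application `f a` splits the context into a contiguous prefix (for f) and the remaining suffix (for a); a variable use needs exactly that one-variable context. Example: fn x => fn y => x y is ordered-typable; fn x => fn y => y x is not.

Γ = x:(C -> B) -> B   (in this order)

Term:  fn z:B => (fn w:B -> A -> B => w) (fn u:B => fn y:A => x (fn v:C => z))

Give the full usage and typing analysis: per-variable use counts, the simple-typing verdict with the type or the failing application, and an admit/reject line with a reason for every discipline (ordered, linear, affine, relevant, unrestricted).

counts: x=1, z [bound]=1, w [bound]=1, u [bound]=0, y [bound]=0, v [bound]=0
uses in reading order: w, x, z
typing: well-typed at B -> B -> A -> B
ordered: ✗ — needs weakening: u, y, v unused
linear: ✗ — needs weakening: u, y, v unused
affine: ✓ — none of x, z, w, u, y, v used more than once
relevant: ✗ — needs weakening: u, y, v unused
unrestricted: ✓ — type-checks (B -> B -> A -> B) and nothing is barred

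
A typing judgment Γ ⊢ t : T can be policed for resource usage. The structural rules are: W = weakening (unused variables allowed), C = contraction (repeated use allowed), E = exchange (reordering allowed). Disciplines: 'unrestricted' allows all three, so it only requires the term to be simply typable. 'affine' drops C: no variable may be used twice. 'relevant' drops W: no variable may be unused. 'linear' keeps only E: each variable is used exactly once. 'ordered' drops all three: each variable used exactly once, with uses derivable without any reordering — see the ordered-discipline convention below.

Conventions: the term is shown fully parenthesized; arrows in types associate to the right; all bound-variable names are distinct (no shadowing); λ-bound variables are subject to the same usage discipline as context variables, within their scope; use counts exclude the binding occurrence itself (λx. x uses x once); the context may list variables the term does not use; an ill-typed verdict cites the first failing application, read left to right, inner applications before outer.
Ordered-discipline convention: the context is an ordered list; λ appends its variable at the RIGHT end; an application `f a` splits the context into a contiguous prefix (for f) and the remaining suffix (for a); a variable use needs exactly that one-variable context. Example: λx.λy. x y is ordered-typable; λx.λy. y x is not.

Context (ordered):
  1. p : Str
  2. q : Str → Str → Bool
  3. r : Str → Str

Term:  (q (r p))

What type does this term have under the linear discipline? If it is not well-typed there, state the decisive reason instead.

term : Str → Bool
usage: p=1; q=1; r=1
use order (left to right): q, r, p
typing: ✓ — Str → Bool
summary: ordered ✗ · linear ✓ · affine ✓ · relevant ✓ · unrestricted ✓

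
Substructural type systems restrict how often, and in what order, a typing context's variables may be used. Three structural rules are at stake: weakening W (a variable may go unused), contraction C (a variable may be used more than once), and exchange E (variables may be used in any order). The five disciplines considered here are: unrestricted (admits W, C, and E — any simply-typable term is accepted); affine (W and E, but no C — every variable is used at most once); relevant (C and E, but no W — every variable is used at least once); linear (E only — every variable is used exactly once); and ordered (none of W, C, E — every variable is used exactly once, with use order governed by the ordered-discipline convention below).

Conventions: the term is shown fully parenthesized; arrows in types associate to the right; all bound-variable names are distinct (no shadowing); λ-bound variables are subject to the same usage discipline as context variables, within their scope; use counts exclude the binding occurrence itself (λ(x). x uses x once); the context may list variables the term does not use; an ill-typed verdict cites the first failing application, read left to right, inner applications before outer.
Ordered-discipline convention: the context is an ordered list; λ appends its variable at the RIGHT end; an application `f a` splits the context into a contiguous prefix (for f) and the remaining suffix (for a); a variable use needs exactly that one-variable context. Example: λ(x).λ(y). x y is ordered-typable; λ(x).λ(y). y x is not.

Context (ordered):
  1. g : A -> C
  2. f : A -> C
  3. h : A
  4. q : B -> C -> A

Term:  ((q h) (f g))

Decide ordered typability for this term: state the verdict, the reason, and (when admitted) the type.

no — fails simple typing
variable uses: g: 1×; f: 1×; h: 1×; q: 1×
left-to-right use order: q, h, f, g
typing: ill-typed: an argument A mismatches the expected B
summary: ordered ✗ | linear ✗ | affine ✗ | relevant ✗ | unrestricted ✗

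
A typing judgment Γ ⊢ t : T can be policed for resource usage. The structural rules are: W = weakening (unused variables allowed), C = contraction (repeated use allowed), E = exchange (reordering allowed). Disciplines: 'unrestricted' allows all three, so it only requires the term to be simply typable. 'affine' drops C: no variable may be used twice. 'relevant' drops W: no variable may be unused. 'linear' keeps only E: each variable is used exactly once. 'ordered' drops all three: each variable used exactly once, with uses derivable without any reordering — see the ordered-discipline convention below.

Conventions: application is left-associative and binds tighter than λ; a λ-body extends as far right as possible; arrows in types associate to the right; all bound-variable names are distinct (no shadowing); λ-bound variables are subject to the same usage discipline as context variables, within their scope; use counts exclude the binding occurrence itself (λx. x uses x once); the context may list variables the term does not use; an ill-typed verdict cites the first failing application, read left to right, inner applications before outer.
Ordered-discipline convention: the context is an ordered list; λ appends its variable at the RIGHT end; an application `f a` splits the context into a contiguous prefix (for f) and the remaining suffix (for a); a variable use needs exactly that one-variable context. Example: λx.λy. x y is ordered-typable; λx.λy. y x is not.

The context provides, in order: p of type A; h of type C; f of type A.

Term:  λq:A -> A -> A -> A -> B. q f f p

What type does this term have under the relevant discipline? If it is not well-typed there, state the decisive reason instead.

not well-typed under relevant — h left unused
variable uses: p: 1×, h: 0×, f: 2×, q (λ-bound): 1×
left-to-right use order: q, f, f, p
typing: well-typed — term : (A -> A -> A -> A -> B) -> A -> B
all disciplines: ordered ✗ · linear ✗ · affine ✗ · relevant ✗ · unrestricted ✓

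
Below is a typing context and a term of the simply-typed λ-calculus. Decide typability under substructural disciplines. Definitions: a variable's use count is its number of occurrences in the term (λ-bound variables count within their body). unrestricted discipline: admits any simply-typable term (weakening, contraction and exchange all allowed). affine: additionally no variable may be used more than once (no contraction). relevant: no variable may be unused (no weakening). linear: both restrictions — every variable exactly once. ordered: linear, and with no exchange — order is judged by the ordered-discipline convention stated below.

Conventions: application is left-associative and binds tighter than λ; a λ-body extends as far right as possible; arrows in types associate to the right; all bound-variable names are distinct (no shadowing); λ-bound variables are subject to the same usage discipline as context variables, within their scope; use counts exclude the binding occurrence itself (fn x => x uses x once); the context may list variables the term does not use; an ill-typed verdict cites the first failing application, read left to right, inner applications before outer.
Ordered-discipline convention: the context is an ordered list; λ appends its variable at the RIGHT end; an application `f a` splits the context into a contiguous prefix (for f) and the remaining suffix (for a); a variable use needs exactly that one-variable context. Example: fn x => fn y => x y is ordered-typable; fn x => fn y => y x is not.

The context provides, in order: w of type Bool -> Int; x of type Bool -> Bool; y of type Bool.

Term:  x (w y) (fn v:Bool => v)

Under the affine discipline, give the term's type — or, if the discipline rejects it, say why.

not well-typed under affine — not simply typable
counts: w ×1, x ×1, y ×1, v (bound) ×1
uses in reading order: x, w, y, v
typing: ill-typed: a function awaiting Bool gets Int
summary: ordered ✗; linear ✗; affine ✗; relevant ✗; unrestricted ✗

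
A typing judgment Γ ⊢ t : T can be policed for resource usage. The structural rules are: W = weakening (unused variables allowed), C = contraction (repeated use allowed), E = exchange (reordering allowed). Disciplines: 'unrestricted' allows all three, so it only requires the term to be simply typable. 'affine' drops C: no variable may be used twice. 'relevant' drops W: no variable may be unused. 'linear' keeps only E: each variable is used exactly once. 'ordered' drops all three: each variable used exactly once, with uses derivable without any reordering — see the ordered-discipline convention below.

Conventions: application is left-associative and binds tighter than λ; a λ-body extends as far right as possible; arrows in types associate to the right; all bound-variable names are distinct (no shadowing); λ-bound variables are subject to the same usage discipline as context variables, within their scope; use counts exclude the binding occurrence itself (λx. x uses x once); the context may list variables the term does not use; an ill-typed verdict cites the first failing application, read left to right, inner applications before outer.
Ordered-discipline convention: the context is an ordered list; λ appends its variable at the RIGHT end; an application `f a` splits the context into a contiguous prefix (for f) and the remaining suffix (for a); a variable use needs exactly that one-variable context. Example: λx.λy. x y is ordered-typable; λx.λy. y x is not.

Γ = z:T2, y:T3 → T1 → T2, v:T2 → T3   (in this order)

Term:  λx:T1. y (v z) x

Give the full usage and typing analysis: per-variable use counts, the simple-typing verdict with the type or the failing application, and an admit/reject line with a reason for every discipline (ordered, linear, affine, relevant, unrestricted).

use counts: z: 1; y: 1; v: 1; x (bound): 1
uses in reading order: y, v, z, x
typing: the term checks, with type T1 → T2
ordered: ✗ — use order y, v, z, x needs exchange
linear: ✓ — single use per variable (z, y, v, x)
affine: ✓ — at most one use each (z, y, v, x)
relevant: ✓ — z, y, v, x: all used, weakening unneeded
unrestricted: ✓ — simply typable at T1 → T2; W, C, E all held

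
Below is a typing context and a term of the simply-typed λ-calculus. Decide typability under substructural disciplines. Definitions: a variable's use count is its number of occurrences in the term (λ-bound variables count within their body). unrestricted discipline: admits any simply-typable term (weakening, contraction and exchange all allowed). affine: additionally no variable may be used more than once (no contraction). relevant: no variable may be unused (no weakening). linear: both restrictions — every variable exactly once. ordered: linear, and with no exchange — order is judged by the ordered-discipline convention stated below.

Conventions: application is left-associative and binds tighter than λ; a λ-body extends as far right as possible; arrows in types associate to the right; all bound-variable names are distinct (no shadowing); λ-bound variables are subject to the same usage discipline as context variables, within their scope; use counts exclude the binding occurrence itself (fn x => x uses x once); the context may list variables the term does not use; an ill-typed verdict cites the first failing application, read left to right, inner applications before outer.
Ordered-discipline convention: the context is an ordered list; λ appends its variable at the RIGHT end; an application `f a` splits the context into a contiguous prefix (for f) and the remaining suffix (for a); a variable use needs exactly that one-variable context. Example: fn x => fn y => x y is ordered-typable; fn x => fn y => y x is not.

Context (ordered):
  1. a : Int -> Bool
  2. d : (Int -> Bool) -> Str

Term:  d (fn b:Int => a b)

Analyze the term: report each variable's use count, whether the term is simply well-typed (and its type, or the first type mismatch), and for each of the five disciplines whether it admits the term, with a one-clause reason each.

use counts: a=1, d=1, b (λ-bound)=1
uses in reading order: d, a, b
typing: well-typed — term : Str
ordered: ✗ — no ordered split (uses run d, a, b)
linear: ✓ — each of a, d, b used exactly once
affine: ✓ — at most one use each (a, d, b)
relevant: ✓ — at least one use each (a, d, b)
unrestricted: ✓ — type-checks (Str) and nothing is barred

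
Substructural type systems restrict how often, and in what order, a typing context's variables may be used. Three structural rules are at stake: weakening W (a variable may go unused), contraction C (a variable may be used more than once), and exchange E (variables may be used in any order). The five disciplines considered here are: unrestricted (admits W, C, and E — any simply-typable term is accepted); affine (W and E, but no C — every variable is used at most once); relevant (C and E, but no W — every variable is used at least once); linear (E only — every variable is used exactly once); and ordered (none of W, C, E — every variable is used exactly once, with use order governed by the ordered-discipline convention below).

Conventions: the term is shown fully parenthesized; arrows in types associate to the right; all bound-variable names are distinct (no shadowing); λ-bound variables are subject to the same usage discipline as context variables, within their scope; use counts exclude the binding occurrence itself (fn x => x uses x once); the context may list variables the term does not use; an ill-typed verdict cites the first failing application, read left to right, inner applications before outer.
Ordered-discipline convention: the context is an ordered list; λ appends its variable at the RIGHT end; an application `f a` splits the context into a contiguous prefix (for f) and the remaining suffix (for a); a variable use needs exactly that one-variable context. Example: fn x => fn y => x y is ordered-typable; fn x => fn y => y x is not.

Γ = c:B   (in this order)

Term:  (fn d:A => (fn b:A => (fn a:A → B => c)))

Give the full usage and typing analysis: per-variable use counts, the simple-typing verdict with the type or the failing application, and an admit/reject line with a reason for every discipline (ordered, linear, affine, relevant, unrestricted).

variable uses: c ×1, d (λ-bound) ×0, b (λ-bound) ×0, a (λ-bound) ×0
use order (left to right): c
typing: the term checks, with type A → A → (A → B) → B
ordered ✗ (needs weakening: d, b, a unused)
linear ✗ (needs weakening: d, b, a unused)
affine ✓ (c, d, b, a: no repeats, contraction unneeded)
relevant ✗ (needs weakening: d, b, a unused)
unrestricted ✓ (type-checks (A → A → (A → B) → B) and nothing is barred)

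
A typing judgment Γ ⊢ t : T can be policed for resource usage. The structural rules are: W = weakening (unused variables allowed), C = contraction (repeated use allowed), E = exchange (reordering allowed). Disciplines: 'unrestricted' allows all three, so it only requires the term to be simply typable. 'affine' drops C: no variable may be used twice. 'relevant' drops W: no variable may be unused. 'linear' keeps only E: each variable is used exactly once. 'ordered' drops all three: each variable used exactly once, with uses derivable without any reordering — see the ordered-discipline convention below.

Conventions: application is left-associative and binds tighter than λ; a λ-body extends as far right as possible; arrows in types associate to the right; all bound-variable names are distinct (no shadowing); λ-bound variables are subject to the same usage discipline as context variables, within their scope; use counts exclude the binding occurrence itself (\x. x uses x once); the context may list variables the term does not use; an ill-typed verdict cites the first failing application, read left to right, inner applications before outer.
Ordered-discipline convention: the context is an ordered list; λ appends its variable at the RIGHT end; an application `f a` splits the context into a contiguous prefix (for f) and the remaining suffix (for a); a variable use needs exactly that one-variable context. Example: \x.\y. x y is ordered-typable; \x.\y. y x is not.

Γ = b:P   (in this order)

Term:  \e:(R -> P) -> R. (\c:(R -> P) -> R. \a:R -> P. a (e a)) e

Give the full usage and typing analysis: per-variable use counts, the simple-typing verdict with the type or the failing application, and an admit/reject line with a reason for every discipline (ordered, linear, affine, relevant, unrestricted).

usage: b: 0; e (bound): 2; c (bound): 0; a (bound): 2
order of uses: a, e, a, e
typing: well-typed — term : ((R -> P) -> R) -> (R -> P) -> P
ordered: ✗, e ×2, a ×2 used more than once (contraction); unused: b, c — weakening required
linear: ✗, e ×2, a ×2 used more than once (contraction); unused: b, c — weakening required
affine: ✗, e ×2, a ×2 used more than once (contraction)
relevant: ✗, unused: b, c — weakening required
unrestricted: ✓, type-checks (((R -> P) -> R) -> (R -> P) -> P) and nothing is barred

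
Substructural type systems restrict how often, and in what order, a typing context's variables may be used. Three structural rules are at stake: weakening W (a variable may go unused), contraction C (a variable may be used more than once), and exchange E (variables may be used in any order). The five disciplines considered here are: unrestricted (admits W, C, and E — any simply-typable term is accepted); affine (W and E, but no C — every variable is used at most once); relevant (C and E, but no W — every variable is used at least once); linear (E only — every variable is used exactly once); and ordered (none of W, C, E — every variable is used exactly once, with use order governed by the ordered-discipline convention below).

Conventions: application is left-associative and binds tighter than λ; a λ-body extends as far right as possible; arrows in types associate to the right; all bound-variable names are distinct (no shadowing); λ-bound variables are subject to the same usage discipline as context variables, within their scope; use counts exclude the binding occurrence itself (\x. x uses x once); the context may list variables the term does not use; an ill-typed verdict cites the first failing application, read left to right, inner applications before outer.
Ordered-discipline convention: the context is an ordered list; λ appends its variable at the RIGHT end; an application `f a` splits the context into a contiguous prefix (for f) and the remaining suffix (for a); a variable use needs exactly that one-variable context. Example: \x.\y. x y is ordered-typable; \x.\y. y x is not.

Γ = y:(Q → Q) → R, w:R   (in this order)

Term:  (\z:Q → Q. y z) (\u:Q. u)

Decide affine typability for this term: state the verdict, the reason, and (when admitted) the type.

yes — y, w, z, u: no repeats, contraction unneeded; term : R
variable uses: y: 1, w: 0, z [bound]: 1, u [bound]: 1
use order (left to right): y, z, u
typing: well-typed — term : R
per-discipline verdicts: ordered ✗, linear ✗, affine ✓, relevant ✗, unrestricted ✓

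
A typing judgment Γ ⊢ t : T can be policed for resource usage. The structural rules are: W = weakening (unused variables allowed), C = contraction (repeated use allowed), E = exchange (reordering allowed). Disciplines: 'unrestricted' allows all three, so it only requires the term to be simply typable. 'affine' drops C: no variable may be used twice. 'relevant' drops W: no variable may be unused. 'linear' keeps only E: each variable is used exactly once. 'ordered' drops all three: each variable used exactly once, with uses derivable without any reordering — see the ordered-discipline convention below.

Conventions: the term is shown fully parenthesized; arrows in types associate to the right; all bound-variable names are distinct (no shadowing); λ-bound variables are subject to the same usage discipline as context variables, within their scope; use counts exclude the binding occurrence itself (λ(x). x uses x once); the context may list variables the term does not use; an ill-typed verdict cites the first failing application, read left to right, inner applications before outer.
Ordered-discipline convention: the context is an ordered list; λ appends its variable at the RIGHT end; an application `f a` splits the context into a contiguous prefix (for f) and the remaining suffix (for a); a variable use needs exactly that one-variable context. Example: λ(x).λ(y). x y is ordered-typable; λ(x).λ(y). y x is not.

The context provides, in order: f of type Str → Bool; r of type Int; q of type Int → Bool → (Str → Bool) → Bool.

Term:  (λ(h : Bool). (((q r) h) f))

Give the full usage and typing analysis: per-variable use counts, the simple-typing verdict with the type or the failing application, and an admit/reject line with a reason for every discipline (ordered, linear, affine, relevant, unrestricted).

usage: f: 1×, r: 1×, q: 1×, h [bound]: 1×
order of uses: q, r, h, f
typing: the term checks, with type Bool → Bool
ordered ✗ (use order q, r, h, f needs exchange)
linear ✓ (single use per variable (f, r, q, h))
affine ✓ (no duplicate uses among f, r, q, h)
relevant ✓ (every one of f, r, q, h appears)
unrestricted ✓ (simply typable at Bool → Bool; W, C, E all held)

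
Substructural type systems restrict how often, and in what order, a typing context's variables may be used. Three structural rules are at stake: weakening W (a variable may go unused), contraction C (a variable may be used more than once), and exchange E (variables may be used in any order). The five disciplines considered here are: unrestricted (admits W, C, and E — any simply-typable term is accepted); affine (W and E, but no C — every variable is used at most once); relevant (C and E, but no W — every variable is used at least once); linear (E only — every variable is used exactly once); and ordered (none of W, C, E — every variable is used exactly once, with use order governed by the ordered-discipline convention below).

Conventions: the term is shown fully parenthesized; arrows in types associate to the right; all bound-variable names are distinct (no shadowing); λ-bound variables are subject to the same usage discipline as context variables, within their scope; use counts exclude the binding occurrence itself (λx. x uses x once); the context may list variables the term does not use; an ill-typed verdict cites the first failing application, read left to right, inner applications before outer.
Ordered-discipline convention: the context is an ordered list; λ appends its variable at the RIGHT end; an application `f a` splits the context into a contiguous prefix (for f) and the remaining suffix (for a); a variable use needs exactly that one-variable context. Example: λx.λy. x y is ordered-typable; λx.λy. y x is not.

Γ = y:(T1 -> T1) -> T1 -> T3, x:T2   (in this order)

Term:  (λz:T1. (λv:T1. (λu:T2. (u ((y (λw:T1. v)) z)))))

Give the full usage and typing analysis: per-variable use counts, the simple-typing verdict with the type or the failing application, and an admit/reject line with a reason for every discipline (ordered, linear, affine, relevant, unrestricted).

use counts: y: 1; x: 0; z [bound]: 1; v [bound]: 1; u [bound]: 1; w [bound]: 0
left-to-right use order: u, y, v, z
typing: ill-typed: non-function type T2 applied to an argument
ordered: ✗, not simply typable
linear: ✗, fails simple typing
affine: ✗, a type mismatch blocks all five
relevant: ✗, the type mismatch rejects it
unrestricted: ✗, not simply typable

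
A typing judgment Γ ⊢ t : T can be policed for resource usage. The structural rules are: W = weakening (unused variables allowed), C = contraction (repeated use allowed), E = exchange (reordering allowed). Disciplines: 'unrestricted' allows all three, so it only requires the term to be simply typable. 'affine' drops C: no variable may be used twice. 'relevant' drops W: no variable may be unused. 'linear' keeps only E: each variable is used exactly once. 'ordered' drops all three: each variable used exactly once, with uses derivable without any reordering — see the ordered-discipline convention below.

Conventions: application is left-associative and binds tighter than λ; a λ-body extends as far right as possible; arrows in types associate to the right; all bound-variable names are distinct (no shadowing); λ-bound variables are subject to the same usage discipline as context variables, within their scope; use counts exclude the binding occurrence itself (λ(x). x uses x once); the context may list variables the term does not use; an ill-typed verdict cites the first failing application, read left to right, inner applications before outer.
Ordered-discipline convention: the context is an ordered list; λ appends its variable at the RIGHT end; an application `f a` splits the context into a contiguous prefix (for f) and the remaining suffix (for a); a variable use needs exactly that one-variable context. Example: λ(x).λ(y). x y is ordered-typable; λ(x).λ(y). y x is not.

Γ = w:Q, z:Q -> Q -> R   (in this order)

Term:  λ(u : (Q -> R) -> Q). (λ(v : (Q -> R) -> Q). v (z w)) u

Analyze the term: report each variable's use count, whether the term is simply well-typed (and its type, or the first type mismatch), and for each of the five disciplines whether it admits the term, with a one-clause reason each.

variable uses: w ×1; z ×1; u (λ-bound) ×1; v (λ-bound) ×1
uses in reading order: v, z, w, u
typing: well-typed — term : ((Q -> R) -> Q) -> Q
ordered: ✗ — use order v, z, w, u needs exchange
linear: ✓ — each of w, z, u, v used exactly once
affine: ✓ — none of w, z, u, v used more than once
relevant: ✓ — w, z, u, v: all used, weakening unneeded
unrestricted: ✓ — type-checks (((Q -> R) -> Q) -> Q) and nothing is barred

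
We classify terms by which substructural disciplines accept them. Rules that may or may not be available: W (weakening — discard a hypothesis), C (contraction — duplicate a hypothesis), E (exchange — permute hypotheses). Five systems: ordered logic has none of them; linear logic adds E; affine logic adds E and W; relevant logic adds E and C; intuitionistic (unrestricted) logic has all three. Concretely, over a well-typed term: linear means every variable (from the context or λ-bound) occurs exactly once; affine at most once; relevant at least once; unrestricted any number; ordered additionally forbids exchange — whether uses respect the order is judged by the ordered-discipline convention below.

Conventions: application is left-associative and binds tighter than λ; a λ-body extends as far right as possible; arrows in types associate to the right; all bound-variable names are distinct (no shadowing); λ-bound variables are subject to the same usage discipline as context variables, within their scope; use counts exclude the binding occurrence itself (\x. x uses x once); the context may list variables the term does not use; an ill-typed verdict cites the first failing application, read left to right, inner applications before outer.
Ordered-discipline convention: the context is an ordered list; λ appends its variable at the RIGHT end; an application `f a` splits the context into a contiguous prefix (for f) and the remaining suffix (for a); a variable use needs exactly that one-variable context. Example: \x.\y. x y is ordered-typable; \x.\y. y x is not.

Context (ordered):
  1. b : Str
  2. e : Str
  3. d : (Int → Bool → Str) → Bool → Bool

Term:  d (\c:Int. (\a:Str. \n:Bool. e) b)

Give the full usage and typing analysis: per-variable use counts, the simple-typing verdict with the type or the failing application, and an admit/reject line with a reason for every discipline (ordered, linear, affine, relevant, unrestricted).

counts: b: 1×, e: 1×, d: 1×, c [bound]: 0×, a [bound]: 0×, n [bound]: 0×
left-to-right use order: d, e, b
typing: the term checks, with type Bool → Bool
ordered: ✗ — c, a, n never used (weakening)
linear: ✗ — c, a, n never used (weakening)
affine: ✓ — none of b, e, d, c, a, n used more than once
relevant: ✗ — c, a, n never used (weakening)
unrestricted: ✓ — type-checks (Bool → Bool) and nothing is barred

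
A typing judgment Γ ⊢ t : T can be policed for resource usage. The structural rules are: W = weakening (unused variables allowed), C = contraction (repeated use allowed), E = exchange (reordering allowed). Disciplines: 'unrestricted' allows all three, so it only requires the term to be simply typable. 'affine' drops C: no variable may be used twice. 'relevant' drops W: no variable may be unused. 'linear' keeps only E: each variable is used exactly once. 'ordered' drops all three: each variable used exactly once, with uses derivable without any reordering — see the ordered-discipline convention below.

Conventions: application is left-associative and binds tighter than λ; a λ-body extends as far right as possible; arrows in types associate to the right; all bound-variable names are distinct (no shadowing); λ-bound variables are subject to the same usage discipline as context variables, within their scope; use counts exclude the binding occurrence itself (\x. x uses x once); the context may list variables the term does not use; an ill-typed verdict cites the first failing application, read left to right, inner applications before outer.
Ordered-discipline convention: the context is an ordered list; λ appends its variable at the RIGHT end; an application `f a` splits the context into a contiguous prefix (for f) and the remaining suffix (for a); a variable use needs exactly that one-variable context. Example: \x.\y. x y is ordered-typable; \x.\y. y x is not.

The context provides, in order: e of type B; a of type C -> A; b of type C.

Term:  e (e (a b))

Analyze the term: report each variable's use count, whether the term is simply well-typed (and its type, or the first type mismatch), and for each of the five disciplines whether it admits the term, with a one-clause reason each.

variable uses: e ×2; a ×1; b ×1
order of uses: e, e, a, b
typing: ill-typed: non-function type B applied to an argument
ordered: ✗ — the type mismatch rejects it
linear: ✗ — not simply typable
affine: ✗ — fails simple typing
relevant: ✗ — a type mismatch blocks all five
unrestricted: ✗ — the type mismatch rejects it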